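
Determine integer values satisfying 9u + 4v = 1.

Step 1: Check solvability.
gcd(9, 4) = 1
Since 1 divides 1, solutions exist.

Step 2: Apply extended Euclidean algorithm to find gcd.
We find integers such that 9*x0 + 4*y0 = 1

Step 3: Scale the particular solution.
Multiply by 1/1 = 1:
u = 1, v = -2

Step 4: Verify.
9*(1) + 4*(-2) = 1 = 1 ✓

u = 1, v = -2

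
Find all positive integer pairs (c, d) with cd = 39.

The positive divisors of 39 are: 1, 3, 13, 39.
Each divisor d gives the pair (d, 39/d):
(1, 39), (3, 13), (13, 3), (39, 1)

(1, 39), (3, 13), (13, 3), (39, 1)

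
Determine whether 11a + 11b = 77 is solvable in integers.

Step 1: Compute gcd(11, 11).
gcd(11, 11) = 11

Step 2: Check divisibility.
Does 11 divide 77? 77 = 11 x 7, so yes.

By the theorem on linear Diophantine equations, 11a + 11b = 77 has integer solutions if and only if gcd(11, 11) divides 77. Since 11 | 77, solutions exist.

Yes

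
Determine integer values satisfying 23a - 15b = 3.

Step 1: Check solvability.
gcd(23, 15) = 1
Since 1 divides 3, solutions exist.

Step 2: Apply extended Euclidean algorithm to find gcd.
We find integers such that 23*x0 + 15*y0 = 1

Step 3: Scale the particular solution.
Multiply by 3/1 = 3:
a = 6, b = 9

Step 4: Verify.
23*(6) - 15*(9) = 3 = 3 ✓

a = 6, b = 9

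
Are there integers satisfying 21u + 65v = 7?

Step 1: Compute gcd(21, 65).
gcd(21, 65) = 1

Step 2: Check divisibility.
Does 1 divide 7? 7 = 1 x 7, so yes.

By the theorem on linear Diophantine equations, 21u + 65v = 7 has integer solutions if and only if gcd(21, 65) divides 7. Since 1 | 7, solutions exist.

Yes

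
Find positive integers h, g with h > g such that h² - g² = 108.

Factor: h² - g² = (h+g)(h-g) = 108.
We need two factors of 108 with the same parity.
Use h+g = 54 and h-g = 2 (product 54·2 = 108).
Adding: 2h = 56, so h = 28.
Subtracting: 2g = 52, so g = 26.
Check: 28² - 26² = 784 - 676 = 108 ✓

h = 28, g = 26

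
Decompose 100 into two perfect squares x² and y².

We need to find integers x, y > 0 such that x² + y² = 100.
Trying x = 6: y² = 100 - 6² = 100 - 36 = 64
y = 8
Check: 6² + 8² = 36 + 64 = 100 ✓

100 = 6² + 8²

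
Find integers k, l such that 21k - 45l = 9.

Step 1: Check solvability.
gcd(21, 45) = 3
Since 3 divides 9, solutions exist.

Step 2: Apply extended Euclidean algorithm to find gcd.
We find integers such that 21*x0 + 45*y0 = 3

Step 3: Scale the particular solution.
Multiply by 9/3 = 3:
k = -6, l = -3

Step 4: Verify.
21*(-6) - 45*(-3) = 9 = 9 ✓

k = -6, l = -3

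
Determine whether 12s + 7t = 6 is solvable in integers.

Step 1: Compute gcd(12, 7).
gcd(12, 7) = 1

Step 2: Check divisibility.
Does 1 divide 6? 6 = 1 x 6, so yes.

By the theorem on linear Diophantine equations, 12s + 7t = 6 has integer solutions if and only if gcd(12, 7) divides 6. Since 1 | 6, solutions exist.

Yes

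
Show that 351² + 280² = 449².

Compute a² + b² = 351² + 280² = 123201 + 78400 = 201601
Compute c² = 449² = 201601
Since 201601 = 201601, confirmed.

Yes, it is a Pythagorean triple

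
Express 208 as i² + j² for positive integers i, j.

We need to find integers i, j > 0 such that i² + j² = 208.
Trying i = 8: j² = 208 - 8² = 208 - 64 = 144
j = 12
Check: 8² + 12² = 64 + 144 = 208 ✓

208 = 8² + 12²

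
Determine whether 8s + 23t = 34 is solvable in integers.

Step 1: Compute gcd(8, 23).
gcd(8, 23) = 1

Step 2: Check divisibility.
Does 1 divide 34? 34 = 1 x 34, so yes.

By the theorem on linear Diophantine equations, 8s + 23t = 34 has integer solutions if and only if gcd(8, 23) divides 34. Since 1 | 34, solutions exist.

Yes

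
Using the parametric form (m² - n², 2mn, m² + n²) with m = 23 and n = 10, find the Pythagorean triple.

a = m² - n² = 23² - 10² = 529 - 100 = 429
b = 2mn = 2·23·10 = 460
c = m² + n² = 529 + 100 = 629
Verify: 429² + 460² = 184041 + 211600 = 395641 = 629² ✓

(429, 460, 629)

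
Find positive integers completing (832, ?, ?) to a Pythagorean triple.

We need the other leg and hypotenuse such that 832² + x² = c².
Take x = 174, c = 850: 832² + 174² = 692224 + 30276 = 722500 = 850² ✓
Triple: (174, 832, 850)

(174, 832, 850)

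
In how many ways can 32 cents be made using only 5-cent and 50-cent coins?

We need non-negative integers (x, y) with 5x + 50y = 32.
For each x from 0 to 6, check if (32 - 5x) is a non-negative multiple of 50.
Solutions (x, y): none
Count: 0

0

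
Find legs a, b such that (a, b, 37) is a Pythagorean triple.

We need a² + b² = 37² = 1369.
Trying: 35² + 12² = 1225 + 144 = 1369 ✓

(35, 12, 37)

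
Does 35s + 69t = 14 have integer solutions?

Step 1: Compute gcd(35, 69).
gcd(35, 69) = 1

Step 2: Check divisibility.
Does 1 divide 14? 14 = 1 x 14, so yes.

By the theorem on linear Diophantine equations, 35s + 69t = 14 has integer solutions if and only if gcd(35, 69) divides 14. Since 1 | 14, solutions exist.

Yes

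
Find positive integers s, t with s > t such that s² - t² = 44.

Factor: s² - t² = (s+t)(s-t) = 44.
We need two factors of 44 with the same parity.
Use s+t = 22 and s-t = 2 (product 22·2 = 44).
Adding: 2s = 24, so s = 12.
Subtracting: 2t = 20, so t = 10.
Check: 12² - 10² = 144 - 100 = 44 ✓

s = 12, t = 10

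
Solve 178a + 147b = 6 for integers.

Step 1: Check solvability.
gcd(178, 147) = 1
Since 1 divides 6, solutions exist.

Step 2: Apply extended Euclidean algorithm to find gcd.
We find integers such that 178*x0 + 147*y0 = 1

Step 3: Scale the particular solution.
Multiply by 6/1 = 6:
a = 114, b = -138

Step 4: Verify.
178*(114) + 147*(-138) = 6 = 6 ✓

a = 114, b = -138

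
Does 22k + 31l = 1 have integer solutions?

Step 1: Compute gcd(22, 31).
gcd(22, 31) = 1

Step 2: Check divisibility.
Does 1 divide 1? 1 = 1 x 1, so yes.

By the theorem on linear Diophantine equations, 22k + 31l = 1 has integer solutions if and only if gcd(22, 31) divides 1. Since 1 | 1, solutions exist.

Yes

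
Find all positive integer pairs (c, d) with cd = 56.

The positive divisors of 56 are: 1, 2, 4, 7, 8, 14, 28, 56.
Each divisor d gives the pair (d, 56/d):
(1, 56), (2, 28), (4, 14), (7, 8), (8, 7), (14, 4), (28, 2), (56, 1)

(1, 56), (2, 28), (4, 14), (7, 8), (8, 7), (14, 4), (28, 2), (56, 1)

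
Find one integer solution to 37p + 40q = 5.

Step 1: Check solvability.
gcd(37, 40) = 1
Since 1 divides 5, solutions exist.

Step 2: Apply extended Euclidean algorithm to find gcd.
We find integers such that 37*x0 + 40*y0 = 1

Step 3: Scale the particular solution.
Multiply by 5/1 = 5:
p = 65, q = -60

Step 4: Verify.
37*(65) + 40*(-60) = 5 = 5 ✓

p = 65, q = -60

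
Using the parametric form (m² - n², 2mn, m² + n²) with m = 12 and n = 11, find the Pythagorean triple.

a = m² - n² = 144 - 121 = 23
b = 2mn = 2·12·11 = 264
c = m² + n² = 144 + 121 = 265
Verify: 23² + 264² = 529 + 69696 = 70225 = 265² ✓

(23, 264, 265)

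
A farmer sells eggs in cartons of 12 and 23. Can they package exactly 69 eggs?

We need non-negative a, b with 12a + 23b = 69.
gcd(12, 23) = 1 divides 69.
Try a = 0: 23b = 69 - 0 = 69, so b = 3.
One way: 0 cartons of 12 and 3 cartons of 23.

Yes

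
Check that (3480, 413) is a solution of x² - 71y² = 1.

Compute x² = 3480² = 12110400
Compute 71y² = 71·413² = 71·170569 = 12110399
x² - 71y² = 12110400 - 12110399 = 1
Since this equals 1, (3480, 413) is a solution.

Yes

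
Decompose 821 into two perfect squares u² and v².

We need to find integers u, v > 0 such that u² + v² = 821.
Trying u = 14: v² = 821 - 14² = 821 - 196 = 625
v = 25
Check: 14² + 25² = 196 + 625 = 821 ✓

821 = 14² + 25²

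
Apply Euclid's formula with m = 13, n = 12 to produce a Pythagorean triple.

a = m² - n² = 13² - 12² = 169 - 144 = 25
b = 2mn = 2·13·12 = 312
c = m² + n² = 169 + 144 = 313
Verify: 25² + 312² = 625 + 97344 = 97969 = 313² ✓

(25, 312, 313)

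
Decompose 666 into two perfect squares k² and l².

We need to find integers k, l > 0 such that k² + l² = 666.
Trying k = 15: l² = 666 - 15² = 666 - 225 = 441
l = 21
Check: 15² + 21² = 225 + 441 = 666 ✓

666 = 15² + 21²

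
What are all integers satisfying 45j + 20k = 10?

Step 1: Compute gcd(45, 20) = 5.
Since 5 divides 10, solutions exist.

Step 2: Find a particular solution using extended Euclidean algorithm.
We get j₀ = 2, k₀ = -4.
Check: 45*2 + 20*-4 = 10 = 10 ✓

Step 3: Write the general solution.
j = 2 + (20/5)t = 2 + 4t
k = -4 - (45/5)t = -4 - 9t
for any integer t.

j = 2 + 4t, k = -4 - 9t for integer t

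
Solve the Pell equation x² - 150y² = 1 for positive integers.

We seek the smallest positive integers (x, y) with x² - 150y² = 1, i.e., x² = 150y² + 1.
Try successive y values:
y = 1: x² = 150·1² + 1 = 151, not a perfect square
y = 2: x² = 150·2² + 1 = 601, not a perfect square
y = 3: x² = 150·3² + 1 = 1351, not a perfect square
... continuing the search (or via continued fractions) ...
y = 4: x² = 150·4² + 1 = 2401, x = 49 ✓

Verify: 49² - 150·4² = 2401 - 2400 = 1 ✓

x = 49, y = 4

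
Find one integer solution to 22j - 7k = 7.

Step 1: Check solvability.
gcd(22, 7) = 1
Since 1 divides 7, solutions exist.

Step 2: Apply extended Euclidean algorithm to find gcd.
We find integers such that 22*x0 + 7*y0 = 1

Step 3: Scale the particular solution.
Multiply by 7/1 = 7:
j = 7, k = 21

Step 4: Verify.
22*(7) - 7*(21) = 7 = 7 ✓

j = 7, k = 21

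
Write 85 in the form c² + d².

We need to find integers c, d > 0 such that c² + d² = 85.
Trying c = 2: d² = 85 - 2² = 85 - 4 = 81
d = 9
Check: 2² + 9² = 4 + 81 = 85 ✓

85 = 2² + 9²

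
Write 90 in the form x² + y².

We need to find integers x, y > 0 such that x² + y² = 90.
Trying x = 3: y² = 90 - 3² = 90 - 9 = 81
y = 9
Check: 3² + 9² = 9 + 81 = 90 ✓

90 = 3² + 9²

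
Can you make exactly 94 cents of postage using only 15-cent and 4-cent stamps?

We need non-negative x, y with 15x + 4y = 94.
gcd(15, 4) = 1 divides 94, so integer solutions exist.
Search for a non-negative one: x = 2 gives 4y = 94 - 30 = 64, so y = 16.
Check: 15·2 + 4·16 = 94 ✓

Yes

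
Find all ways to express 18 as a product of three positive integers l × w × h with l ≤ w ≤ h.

Iterate l from 1 to ⌊18^(1/3)⌋. For each l dividing 18, iterate w ≥ l with w dividing 18/l, and set h = 18/(l·w).
Triples found (4): (1×1×18), (1×2×9), (1×3×6), (2×3×3)

(1×1×18), (1×2×9), (1×3×6), (2×3×3)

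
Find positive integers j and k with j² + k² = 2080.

We need to find integers j, k > 0 such that j² + k² = 2080.
Trying j = 12: k² = 2080 - 12² = 2080 - 144 = 1936
k = 44
Check: 12² + 44² = 144 + 1936 = 2080 ✓

2080 = 12² + 44²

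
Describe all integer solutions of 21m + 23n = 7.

Step 1: Compute gcd(21, 23) = 1.
Since 1 divides 7, solutions exist.

Step 2: Find a particular solution using extended Euclidean algorithm.
We get m₀ = 77, n₀ = -70.
Check: 21*77 + 23*-70 = 7 = 7 ✓

Step 3: Write the general solution.
m = 77 + (23/1)t = 77 + 23t
n = -70 - (21/1)t = -70 - 21t
for any integer t.

m = 77 + 23t, n = -70 - 21t for integer t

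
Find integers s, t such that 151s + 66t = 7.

Step 1: Check solvability.
gcd(151, 66) = 1
Since 1 divides 7, solutions exist.

Step 2: Apply extended Euclidean algorithm to find gcd.
We find integers such that 151*x0 + 66*y0 = 1

Step 3: Scale the particular solution.
Multiply by 7/1 = 7:
s = 49, t = -112

Step 4: Verify.
151*(49) + 66*(-112) = 7 = 7 ✓

s = 49, t = -112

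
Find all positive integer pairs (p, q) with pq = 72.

The positive divisors of 72 are: 1, 2, 3, 4, 6, 8, 9, 12, 18, 24, 36, 72.
Each divisor d gives the pair (d, 72/d):
(1, 72), (2, 36), (3, 24), (4, 18), (6, 12), (8, 9), (9, 8), (12, 6), (18, 4), (24, 3), (36, 2), (72, 1)

(1, 72), (2, 36), (3, 24), (4, 18), (6, 12), (8, 9), (9, 8), (12, 6), (18, 4), (24, 3), (36, 2), (72, 1)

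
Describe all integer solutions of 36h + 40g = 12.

Step 1: Compute gcd(36, 40) = 4.
Since 4 divides 12, solutions exist.

Step 2: Find a particular solution using extended Euclidean algorithm.
We get h₀ = -3, g₀ = 3.
Check: 36*-3 + 40*3 = 12 = 12 ✓

Step 3: Write the general solution.
h = -3 + (40/4)t = -3 + 10t
g = 3 - (36/4)t = 3 - 9t
for any integer t.

h = -3 + 10t, g = 3 - 9t for integer t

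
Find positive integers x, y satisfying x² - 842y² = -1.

We need x² = 842y² - 1. Try successive y:
y = 1: x² = 842·1² - 1 = 841 = 29² ✓
Check: 29² - 842·1² = 841 - 842 = -1 ✓

x = 29, y = 1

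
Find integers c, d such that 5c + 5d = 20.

Step 1: Check solvability.
gcd(5, 5) = 5
Since 5 divides 20, solutions exist.

Step 2: Apply extended Euclidean algorithm to find gcd.
We find integers such that 5*x0 + 5*y0 = 5

Step 3: Scale the particular solution.
Multiply by 20/5 = 4:
c = 0, d = 4

Step 4: Verify.
5*(0) + 5*(4) = 20 = 20 ✓

c = 0, d = 4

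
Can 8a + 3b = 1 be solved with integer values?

Step 1: Compute gcd(8, 3).
gcd(8, 3) = 1

Step 2: Check divisibility.
Does 1 divide 1? 1 = 1 x 1, so yes.

By the theorem on linear Diophantine equations, 8a + 3b = 1 has integer solutions if and only if gcd(8, 3) divides 1. Since 1 | 1, solutions exist.

Yes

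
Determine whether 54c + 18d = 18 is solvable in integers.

Step 1: Compute gcd(54, 18).
gcd(54, 18) = 18

Step 2: Check divisibility.
Does 18 divide 18? 18 = 18 x 1, so yes.

By the theorem on linear Diophantine equations, 54c + 18d = 18 has integer solutions if and only if gcd(54, 18) divides 18. Since 18 | 18, solutions exist.

Yes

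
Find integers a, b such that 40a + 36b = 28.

Step 1: Check solvability.
gcd(40, 36) = 4
Since 4 divides 28, solutions exist.

Step 2: Apply extended Euclidean algorithm to find gcd.
We find integers such that 40*x0 + 36*y0 = 4

Step 3: Scale the particular solution.
Multiply by 28/4 = 7:
a = 7, b = -7

Step 4: Verify.
40*(7) + 36*(-7) = 28 = 28 ✓

a = 7, b = -7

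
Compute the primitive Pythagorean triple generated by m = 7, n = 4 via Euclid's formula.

a = m² - n² = 49 - 16 = 33
b = 2mn = 2·7·4 = 56
c = m² + n² = 49 + 16 = 65
Verify: 33² + 56² = 1089 + 3136 = 4225 = 65² ✓

(33, 56, 65)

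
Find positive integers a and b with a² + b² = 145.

We need to find integers a, b > 0 such that a² + b² = 145.
Trying a = 1: b² = 145 - 1² = 145 - 1 = 144
b = 12
Check: 1² + 12² = 1 + 144 = 145 ✓

145 = 1² + 12²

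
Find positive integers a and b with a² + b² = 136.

We need to find integers a, b > 0 such that a² + b² = 136.
Trying a = 6: b² = 136 - 6² = 136 - 36 = 100
b = 10
Check: 6² + 10² = 36 + 100 = 136 ✓

136 = 6² + 10²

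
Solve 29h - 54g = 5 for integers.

Step 1: Check solvability.
gcd(29, 54) = 1
Since 1 divides 5, solutions exist.

Step 2: Apply extended Euclidean algorithm to find gcd.
We find integers such that 29*x0 + 54*y0 = 1

Step 3: Scale the particular solution.
Multiply by 5/1 = 5:
h = -65, g = -35

Step 4: Verify.
29*(-65) - 54*(-35) = 5 = 5 ✓

h = -65, g = -35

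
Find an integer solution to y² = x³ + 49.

Try small integer x values and check whether x³ + 49 is a perfect square.
x = 0: x³ + 49 = 0³ + 49 = 0 + 49 = 49
Is 49 a perfect square? 7² = 49 ✓
So (x, y) = (0, 7) is a solution.

x = 0, y = 7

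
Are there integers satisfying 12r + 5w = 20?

Step 1: Compute gcd(12, 5).
gcd(12, 5) = 1

Step 2: Check divisibility.
Does 1 divide 20? 20 = 1 x 20, so yes.

By the theorem on linear Diophantine equations, 12r + 5w = 20 has integer solutions if and only if gcd(12, 5) divides 20. Since 1 | 20, solutions exist.

Yes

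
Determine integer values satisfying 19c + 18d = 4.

Step 1: Check solvability.
gcd(19, 18) = 1
Since 1 divides 4, solutions exist.

Step 2: Apply extended Euclidean algorithm to find gcd.
We find integers such that 19*x0 + 18*y0 = 1

Step 3: Scale the particular solution.
Multiply by 4/1 = 4:
c = 4, d = -4

Step 4: Verify.
19*(4) + 18*(-4) = 4 = 4 ✓

c = 4, d = -4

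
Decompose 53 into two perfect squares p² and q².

We need to find integers p, q > 0 such that p² + q² = 53.
Trying p = 2: q² = 53 - 2² = 53 - 4 = 49
q = 7
Check: 2² + 7² = 4 + 49 = 53 ✓

53 = 2² + 7²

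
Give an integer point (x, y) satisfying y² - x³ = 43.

Try small integer x values and check whether x³ + 43 is a perfect square.
x = -3: x³ + 43 = -3³ + 43 = -27 + 43 = 16
Is 16 a perfect square? 4² = 16 ✓
So (x, y) = (-3, 4) is a solution.

x = -3, y = 4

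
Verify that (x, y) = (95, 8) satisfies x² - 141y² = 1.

Compute x² = 95² = 9025
Compute 141y² = 141·8² = 141·64 = 9024
x² - 141y² = 9025 - 9024 = 1
Since this equals 1, (95, 8) is a solution.

Yes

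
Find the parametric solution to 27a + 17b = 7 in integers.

Step 1: Compute gcd(27, 17) = 1.
Since 1 divides 7, solutions exist.

Step 2: Find a particular solution using extended Euclidean algorithm.
We get a₀ = -35, b₀ = 56.
Check: 27*-35 + 17*56 = 7 = 7 ✓

Step 3: Write the general solution.
a = -35 + (17/1)t = -35 + 17t
b = 56 - (27/1)t = 56 - 27t
for any integer t.

a = -35 + 17t, b = 56 - 27t for integer t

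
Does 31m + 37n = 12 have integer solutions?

Step 1: Compute gcd(31, 37).
gcd(31, 37) = 1

Step 2: Check divisibility.
Does 1 divide 12? 12 = 1 x 12, so yes.

By the theorem on linear Diophantine equations, 31m + 37n = 12 has integer solutions if and only if gcd(31, 37) divides 12. Since 1 | 12, solutions exist.

Yes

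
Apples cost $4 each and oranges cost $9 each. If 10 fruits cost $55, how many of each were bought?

Let a = apples, o = oranges.
a + o = 10
4a + 9o = 55
Substitute o = 10 - a:
4a + 9(10 - a) = 55
(4 - 9)a = 55 - 90
-5a = -35
a = 7, o = 10 - 7 = 3

Apples: 7, Oranges: 3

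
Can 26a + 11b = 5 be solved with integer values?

Step 1: Compute gcd(26, 11).
gcd(26, 11) = 1

Step 2: Check divisibility.
Does 1 divide 5? 5 = 1 x 5, so yes.

By the theorem on linear Diophantine equations, 26a + 11b = 5 has integer solutions if and only if gcd(26, 11) divides 5. Since 1 | 5, solutions exist.

Yes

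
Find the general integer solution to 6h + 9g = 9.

Step 1: Compute gcd(6, 9) = 3.
Since 3 divides 9, solutions exist.

Step 2: Find a particular solution using extended Euclidean algorithm.
We get h₀ = -3, g₀ = 3.
Check: 6*-3 + 9*3 = 9 = 9 ✓

Step 3: Write the general solution.
h = -3 + (9/3)t = -3 + 3t
g = 3 - (6/3)t = 3 - 2t
for any integer t.

h = -3 + 3t, g = 3 - 2t for integer t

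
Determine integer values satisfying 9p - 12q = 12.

Step 1: Check solvability.
gcd(9, 12) = 3
Since 3 divides 12, solutions exist.

Step 2: Apply extended Euclidean algorithm to find gcd.
We find integers such that 9*x0 + 12*y0 = 3

Step 3: Scale the particular solution.
Multiply by 12/3 = 4:
p = -4, q = -4

Step 4: Verify.
9*(-4) - 12*(-4) = 12 = 12 ✓

p = -4, q = -4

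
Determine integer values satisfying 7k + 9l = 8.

Step 1: Check solvability.
gcd(7, 9) = 1
Since 1 divides 8, solutions exist.

Step 2: Apply extended Euclidean algorithm to find gcd.
We find integers such that 7*x0 + 9*y0 = 1

Step 3: Scale the particular solution.
Multiply by 8/1 = 8:
k = 32, l = -24

Step 4: Verify.
7*(32) + 9*(-24) = 8 = 8 ✓

k = 32, l = -24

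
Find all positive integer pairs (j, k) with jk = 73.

The positive divisors of 73 are: 1, 73.
Each divisor d gives the pair (d, 73/d):
(1, 73), (73, 1)

(1, 73), (73, 1)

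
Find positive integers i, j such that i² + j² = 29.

Search for i with 29 - i² a perfect square.
i = 2: 29 - 2² = 29 - 4 = 25 = 5² ✓
So i = 2, j = 5.

i = 2, j = 5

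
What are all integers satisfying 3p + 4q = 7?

Step 1: Compute gcd(3, 4) = 1.
Since 1 divides 7, solutions exist.

Step 2: Find a particular solution using extended Euclidean algorithm.
We get p₀ = -7, q₀ = 7.
Check: 3*-7 + 4*7 = 7 = 7 ✓

Step 3: Write the general solution.
p = -7 + (4/1)t = -7 + 4t
q = 7 - (3/1)t = 7 - 3t
for any integer t.

p = -7 + 4t, q = 7 - 3t for integer t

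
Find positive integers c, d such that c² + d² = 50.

Search for c with 50 - c² a perfect square.
c = 1: 50 - 1² = 50 - 1 = 49 = 7² ✓
So c = 1, d = 7.

c = 1, d = 7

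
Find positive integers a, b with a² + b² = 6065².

We need a² + b² = 6065² = 36784225.
Trying: 1225² + 5940² = 1500625 + 35283600 = 36784225 ✓

(1225, 5940, 6065)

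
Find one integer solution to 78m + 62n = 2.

Step 1: Check solvability.
gcd(78, 62) = 2
Since 2 divides 2, solutions exist.

Step 2: Apply extended Euclidean algorithm to find gcd.
We find integers such that 78*x0 + 62*y0 = 2

Step 3: Scale the particular solution.
Multiply by 2/2 = 1:
m = 4, n = -5

Step 4: Verify.
78*(4) + 62*(-5) = 2 = 2 ✓

m = 4, n = -5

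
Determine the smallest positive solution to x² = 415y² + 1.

We seek the smallest positive integers (x, y) with x² - 415y² = 1, i.e., x² = 415y² + 1.
Try successive y values:
y = 1: x² = 415·1² + 1 = 416, not a perfect square
y = 2: x² = 415·2² + 1 = 1661, not a perfect square
y = 3: x² = 415·3² + 1 = 3736, not a perfect square
... continuing the search (or via continued fractions) ...
y = 903849: x² = 415·903849² + 1 = 339031351142416, x = 18412804 ✓

Verify: 18412804² - 415·903849² = 339031351142416 - 339031351142415 = 1 ✓

x = 18412804, y = 903849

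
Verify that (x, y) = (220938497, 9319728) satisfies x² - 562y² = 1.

Compute x² = 220938497² = 48813819456619009
Compute 562y² = 562·9319728² = 562·86857329993984 = 48813819456619008
x² - 562y² = 48813819456619009 - 48813819456619008 = 1
Since this equals 1, (220938497, 9319728) is a solution.

Yes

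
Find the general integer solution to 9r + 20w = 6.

Step 1: Compute gcd(9, 20) = 1.
Since 1 divides 6, solutions exist.

Step 2: Find a particular solution using extended Euclidean algorithm.
We get r₀ = 54, w₀ = -24.
Check: 9*54 + 20*-24 = 6 = 6 ✓

Step 3: Write the general solution.
r = 54 + (20/1)t = 54 + 20t
w = -24 - (9/1)t = -24 - 9t
for any integer t.

r = 54 + 20t, w = -24 - 9t for integer t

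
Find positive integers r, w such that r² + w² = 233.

Search for r with 233 - r² a perfect square.
r = 8: 233 - 8² = 233 - 64 = 169 = 13² ✓
So r = 8, w = 13.

r = 8, w = 13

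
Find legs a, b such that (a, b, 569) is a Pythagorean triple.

We need a² + b² = 569² = 323761.
Trying: 231² + 520² = 53361 + 270400 = 323761 ✓

(231, 520, 569)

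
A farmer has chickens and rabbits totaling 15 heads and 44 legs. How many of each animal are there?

Let c = chickens, r = rabbits.
Heads: c + r = 15
Legs: 2c + 4r = 44
From the first equation, c = 15 - r. Substitute:
2(15 - r) + 4r = 44
30 + 2r = 44
r = (44 - 30)/2 = 7
c = 15 - 7 = 8

Chickens: 8, Rabbits: 7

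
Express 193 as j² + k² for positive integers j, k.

We need to find integers j, k > 0 such that j² + k² = 193.
Trying j = 7: k² = 193 - 7² = 193 - 49 = 144
k = 12
Check: 7² + 12² = 49 + 144 = 193 ✓

193 = 7² + 12²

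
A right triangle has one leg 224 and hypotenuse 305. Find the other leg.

a² = c² - b² = 93025 - 50176 = 42849
a = 207

207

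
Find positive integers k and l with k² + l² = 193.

We need to find integers k, l > 0 such that k² + l² = 193.
Trying k = 7: l² = 193 - 7² = 193 - 49 = 144
l = 12
Check: 7² + 12² = 49 + 144 = 193 ✓

193 = 7² + 12²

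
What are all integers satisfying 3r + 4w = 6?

Step 1: Compute gcd(3, 4) = 1.
Since 1 divides 6, solutions exist.

Step 2: Find a particular solution using extended Euclidean algorithm.
We get r₀ = -6, w₀ = 6.
Check: 3*-6 + 4*6 = 6 = 6 ✓

Step 3: Write the general solution.
r = -6 + (4/1)t = -6 + 4t
w = 6 - (3/1)t = 6 - 3t
for any integer t.

r = -6 + 4t, w = 6 - 3t for integer t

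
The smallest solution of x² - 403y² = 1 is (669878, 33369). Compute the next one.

Solutions to x² - Dy² = 1 are generated by powers of (x₀ + y₀√D).
The next solution satisfies x₁ + y₁√403 = (x₀ + y₀√403)², giving:
x₁ = x₀² + 403y₀² = 669878² + 403·33369² = 448736534884 + 448736534883 = 897473069767
y₁ = 2x₀y₀ = 2·669878·33369 = 44706317964

Verify: 897473069767² - 403·44706317964² = 805457910957002449434289 - 805457910957002449434288 = 1 ✓

x = 897473069767, y = 44706317964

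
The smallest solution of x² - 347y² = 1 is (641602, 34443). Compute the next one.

Solutions to x² - Dy² = 1 are generated by powers of (x₀ + y₀√D).
The next solution satisfies x₁ + y₁√347 = (x₀ + y₀√347)², giving:
x₁ = x₀² + 347y₀² = 641602² + 347·34443² = 411653126404 + 411653126403 = 823306252807
y₁ = 2x₀y₀ = 2·641602·34443 = 44197395372

Verify: 823306252807² - 347·44197395372² = 677833185911103795379249 - 677833185911103795379248 = 1 ✓

x = 823306252807, y = 44197395372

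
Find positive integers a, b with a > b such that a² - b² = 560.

Factor: a² - b² = (a+b)(a-b) = 560.
We need two factors of 560 with the same parity.
Use a+b = 280 and a-b = 2 (product 280·2 = 560).
Adding: 2a = 282, so a = 141.
Subtracting: 2b = 278, so b = 139.
Check: 141² - 139² = 19881 - 19321 = 560 ✓

a = 141, b = 139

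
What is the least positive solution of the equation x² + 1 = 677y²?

We need x² = 677y² - 1. Try successive y:
y = 1: x² = 677·1² - 1 = 676 = 26² ✓
Check: 26² - 677·1² = 676 - 677 = -1 ✓

x = 26, y = 1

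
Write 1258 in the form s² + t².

We need to find integers s, t > 0 such that s² + t² = 1258.
Trying s = 13: t² = 1258 - 13² = 1258 - 169 = 1089
t = 33
Check: 13² + 33² = 169 + 1089 = 1258 ✓

1258 = 13² + 33²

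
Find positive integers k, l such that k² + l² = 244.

Search for k with 244 - k² a perfect square.
k = 10: 244 - 10² = 244 - 100 = 144 = 12² ✓
So k = 10, l = 12.

k = 10, l = 12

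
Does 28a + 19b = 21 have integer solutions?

Step 1: Compute gcd(28, 19).
gcd(28, 19) = 1

Step 2: Check divisibility.
Does 1 divide 21? 21 = 1 x 21, so yes.

By the theorem on linear Diophantine equations, 28a + 19b = 21 has integer solutions if and only if gcd(28, 19) divides 21. Since 1 | 21, solutions exist.

Yes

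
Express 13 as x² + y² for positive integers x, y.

We need to find integers x, y > 0 such that x² + y² = 13.
Trying x = 2: y² = 13 - 2² = 13 - 4 = 9
y = 3
Check: 2² + 3² = 4 + 9 = 13 ✓

13 = 2² + 3²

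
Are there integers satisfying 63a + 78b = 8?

Step 1: Compute gcd(63, 78).
gcd(63, 78) = 3

Step 2: Check divisibility.
Does 3 divide 8? 8 = 3 x 2 + 2, so no.

By the theorem on linear Diophantine equations, 63a + 78b = 8 has integer solutions if and only if gcd(63, 78) divides 8. Since 3 does not divide 8, no solutions exist.

No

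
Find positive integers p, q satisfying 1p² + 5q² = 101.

Try small values of p and check whether (101 - 1p²)/5 is a perfect square.
p = 9: 1·9² = 81, so 5q² = 101 - 81 = 20, giving q² = 4, q = 2.
Check: 1·9² + 5·2² = 81 + 20 = 101 ✓

p = 9, q = 2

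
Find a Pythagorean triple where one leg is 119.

We need the other leg and hypotenuse such that 119² + x² = c².
Take x = 120, c = 169: 119² + 120² = 14161 + 14400 = 28561 = 169² ✓
Triple: (119, 120, 169)

(119, 120, 169)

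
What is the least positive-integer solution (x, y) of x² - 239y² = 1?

We seek the smallest positive integers (x, y) with x² - 239y² = 1, i.e., x² = 239y² + 1.
Try successive y values:
y = 1: x² = 239·1² + 1 = 240, not a perfect square
y = 2: x² = 239·2² + 1 = 957, not a perfect square
y = 3: x² = 239·3² + 1 = 2152, not a perfect square
... continuing the search (or via continued fractions) ...
y = 400729: x² = 239·400729² + 1 = 38379511814400, x = 6195120 ✓

Verify: 6195120² - 239·400729² = 38379511814400 - 38379511814399 = 1 ✓

x = 6195120, y = 400729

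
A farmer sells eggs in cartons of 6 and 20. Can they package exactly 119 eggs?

We need non-negative a, b with 6a + 20b = 119.
gcd(6, 20) = 2, and 2 does not divide 119.
No integer solutions exist.

No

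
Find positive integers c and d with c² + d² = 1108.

We need to find integers c, d > 0 such that c² + d² = 1108.
Trying c = 18: d² = 1108 - 18² = 1108 - 324 = 784
d = 28
Check: 18² + 28² = 324 + 784 = 1108 ✓

1108 = 18² + 28²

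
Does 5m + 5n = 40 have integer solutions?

Step 1: Compute gcd(5, 5).
gcd(5, 5) = 5

Step 2: Check divisibility.
Does 5 divide 40? 40 = 5 x 8, so yes.

By the theorem on linear Diophantine equations, 5m + 5n = 40 has integer solutions if and only if gcd(5, 5) divides 40. Since 5 | 40, solutions exist.

Yes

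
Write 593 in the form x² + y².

We need to find integers x, y > 0 such that x² + y² = 593.
Trying x = 8: y² = 593 - 8² = 593 - 64 = 529
y = 23
Check: 8² + 23² = 64 + 529 = 593 ✓

593 = 8² + 23²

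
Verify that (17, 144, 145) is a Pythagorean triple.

Compute a² + b² = 17² + 144² = 289 + 20736 = 21025
Compute c² = 145² = 21025
Since 21025 = 21025, confirmed.

Yes, it is a Pythagorean triple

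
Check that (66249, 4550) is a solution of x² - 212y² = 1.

Compute x² = 66249² = 4388930001
Compute 212y² = 212·4550² = 212·20702500 = 4388930000
x² - 212y² = 4388930001 - 4388930000 = 1
Since this equals 1, (66249, 4550) is a solution.

Yes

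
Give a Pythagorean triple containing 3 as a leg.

We need the other leg and hypotenuse such that 3² + x² = c².
Take x = 4, c = 5: 3² + 4² = 9 + 16 = 25 = 5² ✓
Triple: (3, 4, 5)

(3, 4, 5)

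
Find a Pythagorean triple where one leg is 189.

We need the other leg and hypotenuse such that 189² + x² = c².
Take x = 340, c = 389: 189² + 340² = 35721 + 115600 = 151321 = 389² ✓
Triple: (189, 340, 389)

(189, 340, 389)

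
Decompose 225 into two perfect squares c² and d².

We need to find integers c, d > 0 such that c² + d² = 225.
Trying c = 9: d² = 225 - 9² = 225 - 81 = 144
d = 12
Check: 9² + 12² = 81 + 144 = 225 ✓

225 = 9² + 12²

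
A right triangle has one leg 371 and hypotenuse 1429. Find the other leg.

b² = c² - a² = 2042041 - 137641 = 1904400
b = 1380

1380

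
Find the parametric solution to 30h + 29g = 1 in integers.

Step 1: Compute gcd(30, 29) = 1.
Since 1 divides 1, solutions exist.

Step 2: Find a particular solution using extended Euclidean algorithm.
We get h₀ = 1, g₀ = -1.
Check: 30*1 + 29*-1 = 1 = 1 ✓

Step 3: Write the general solution.
h = 1 + (29/1)t = 1 + 29t
g = -1 - (30/1)t = -1 - 30t
for any integer t.

h = 1 + 29t, g = -1 - 30t for integer t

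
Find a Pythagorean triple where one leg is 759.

We need the other leg and hypotenuse such that 759² + x² = c².
Take x = 280, c = 809: 759² + 280² = 576081 + 78400 = 654481 = 809² ✓
Triple: (759, 280, 809)

(759, 280, 809)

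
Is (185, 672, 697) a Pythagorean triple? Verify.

Compute a² + b² = 185² + 672² = 34225 + 451584 = 485809
Compute c² = 697² = 485809
Since 485809 = 485809, confirmed.

Yes, it is a Pythagorean triple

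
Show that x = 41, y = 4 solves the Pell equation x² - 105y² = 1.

Compute x² = 41² = 1681
Compute 105y² = 105·4² = 105·16 = 1680
x² - 105y² = 1681 - 1680 = 1
Since this equals 1, (41, 4) is a solution.

Yes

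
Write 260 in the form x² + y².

We need to find integers x, y > 0 such that x² + y² = 260.
Trying x = 2: y² = 260 - 2² = 260 - 4 = 256
y = 16
Check: 2² + 16² = 4 + 256 = 260 ✓

260 = 2² + 16²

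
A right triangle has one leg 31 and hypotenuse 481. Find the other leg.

b² = c² - a² = 231361 - 961 = 230400
b = 480

480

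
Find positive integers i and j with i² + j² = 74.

We need to find integers i, j > 0 such that i² + j² = 74.
Trying i = 5: j² = 74 - 5² = 74 - 25 = 49
j = 7
Check: 5² + 7² = 25 + 49 = 74 ✓

74 = 5² + 7²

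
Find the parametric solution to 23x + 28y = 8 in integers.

Step 1: Compute gcd(23, 28) = 1.
Since 1 divides 8, solutions exist.

Step 2: Find a particular solution using extended Euclidean algorithm.
We get x₀ = 88, y₀ = -72.
Check: 23*88 + 28*-72 = 8 = 8 ✓

Step 3: Write the general solution.
x = 88 + (28/1)t = 88 + 28t
y = -72 - (23/1)t = -72 - 23t
for any integer t.

x = 88 + 28t, y = -72 - 23t for integer t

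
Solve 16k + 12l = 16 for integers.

Step 1: Check solvability.
gcd(16, 12) = 4
Since 4 divides 16, solutions exist.

Step 2: Apply extended Euclidean algorithm to find gcd.
We find integers such that 16*x0 + 12*y0 = 4

Step 3: Scale the particular solution.
Multiply by 16/4 = 4:
k = 4, l = -4

Step 4: Verify.
16*(4) + 12*(-4) = 16 = 16 ✓

k = 4, l = -4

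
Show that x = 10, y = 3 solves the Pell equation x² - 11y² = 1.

Compute x² = 10² = 100
Compute 11y² = 11·3² = 11·9 = 99
x² - 11y² = 100 - 99 = 1
Since this equals 1, (10, 3) is a solution.

Yes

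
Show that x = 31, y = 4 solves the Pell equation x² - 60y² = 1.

Compute x² = 31² = 961
Compute 60y² = 60·4² = 60·16 = 960
x² - 60y² = 961 - 960 = 1
Since this equals 1, (31, 4) is a solution.

Yes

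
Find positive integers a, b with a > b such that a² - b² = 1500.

Factor: a² - b² = (a+b)(a-b) = 1500.
We need two factors of 1500 with the same parity.
Use a+b = 750 and a-b = 2 (product 750·2 = 1500).
Adding: 2a = 752, so a = 376.
Subtracting: 2b = 748, so b = 374.
Check: 376² - 374² = 141376 - 139876 = 1500 ✓

a = 376, b = 374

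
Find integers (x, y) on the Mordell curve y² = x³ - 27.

Try small integer x values and check whether x³ - 27 is a perfect square.
x = 3: x³ - 27 = 3³ - 27 = 27 - 27 = 0
Is 0 a perfect square? 0² = 0 ✓
So (x, y) = (3, 0) is a solution.

x = 3, y = 0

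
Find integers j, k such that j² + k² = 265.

We need to find integers j, k > 0 such that j² + k² = 265.
Trying j = 3: k² = 265 - 3² = 265 - 9 = 256
k = 16
Check: 3² + 16² = 9 + 256 = 265 ✓

265 = 3² + 16²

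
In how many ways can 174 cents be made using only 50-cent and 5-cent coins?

We need non-negative integers (x, y) with 50x + 5y = 174.
For each x from 0 to 3, check if (174 - 50x) is a non-negative multiple of 5.
Solutions (x, y): none
Count: 0

0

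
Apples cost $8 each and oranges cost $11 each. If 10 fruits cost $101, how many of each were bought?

Let a = apples, o = oranges.
a + o = 10
8a + 11o = 101
Substitute o = 10 - a:
8a + 11(10 - a) = 101
(8 - 11)a = 101 - 110
-3a = -9
a = 3, o = 10 - 3 = 7

Apples: 3, Oranges: 7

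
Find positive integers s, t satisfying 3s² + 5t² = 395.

Try small values of s and check whether (395 - 3s²)/5 is a perfect square.
s = 5: 3·5² = 75, so 5t² = 395 - 75 = 320, giving t² = 64, t = 8.
Check: 3·5² + 5·8² = 75 + 320 = 395 ✓

s = 5, t = 8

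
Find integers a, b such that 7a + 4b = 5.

Step 1: Check solvability.
gcd(7, 4) = 1
Since 1 divides 5, solutions exist.

Step 2: Apply extended Euclidean algorithm to find gcd.
We find integers such that 7*x0 + 4*y0 = 1

Step 3: Scale the particular solution.
Multiply by 5/1 = 5:
a = -5, b = 10

Step 4: Verify.
7*(-5) + 4*(10) = 5 = 5 ✓

a = -5, b = 10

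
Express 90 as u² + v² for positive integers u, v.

We need to find integers u, v > 0 such that u² + v² = 90.
Trying u = 3: v² = 90 - 3² = 90 - 9 = 81
v = 9
Check: 3² + 9² = 9 + 81 = 90 ✓

90 = 3² + 9²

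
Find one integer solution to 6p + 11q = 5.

Step 1: Check solvability.
gcd(6, 11) = 1
Since 1 divides 5, solutions exist.

Step 2: Apply extended Euclidean algorithm to find gcd.
We find integers such that 6*x0 + 11*y0 = 1

Step 3: Scale the particular solution.
Multiply by 5/1 = 5:
p = 10, q = -5

Step 4: Verify.
6*(10) + 11*(-5) = 5 = 5 ✓

p = 10, q = -5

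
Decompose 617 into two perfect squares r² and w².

We need to find integers r, w > 0 such that r² + w² = 617.
Trying r = 16: w² = 617 - 16² = 617 - 256 = 361
w = 19
Check: 16² + 19² = 256 + 361 = 617 ✓

617 = 16² + 19²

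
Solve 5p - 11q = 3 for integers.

Step 1: Check solvability.
gcd(5, 11) = 1
Since 1 divides 3, solutions exist.

Step 2: Apply extended Euclidean algorithm to find gcd.
We find integers such that 5*x0 + 11*y0 = 1

Step 3: Scale the particular solution.
Multiply by 3/1 = 3:
p = -6, q = -3

Step 4: Verify.
5*(-6) - 11*(-3) = 3 = 3 ✓

p = -6, q = -3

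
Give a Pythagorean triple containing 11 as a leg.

We need the other leg and hypotenuse such that 11² + x² = c².
Take x = 60, c = 61: 11² + 60² = 121 + 3600 = 3721 = 61² ✓
Triple: (11, 60, 61)

(11, 60, 61)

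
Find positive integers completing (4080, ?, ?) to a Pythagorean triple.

We need the other leg and hypotenuse such that 4080² + x² = c².
Take x = 1435, c = 4325: 4080² + 1435² = 16646400 + 2059225 = 18705625 = 4325² ✓
Triple: (1435, 4080, 4325)

(1435, 4080, 4325)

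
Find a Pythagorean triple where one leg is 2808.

We need the other leg and hypotenuse such that 2808² + x² = c².
Take x = 930, c = 2958: 2808² + 930² = 7884864 + 864900 = 8749764 = 2958² ✓
Triple: (930, 2808, 2958)

(930, 2808, 2958)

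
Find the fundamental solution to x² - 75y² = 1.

We seek the smallest positive integers (x, y) with x² - 75y² = 1, i.e., x² = 75y² + 1.
Try successive y values:
y = 1: x² = 75·1² + 1 = 76, not a perfect square
y = 2: x² = 75·2² + 1 = 301, not a perfect square
y = 3: x² = 75·3² + 1 = 676, x = 26 ✓

Verify: 26² - 75·3² = 676 - 675 = 1 ✓

x = 26, y = 3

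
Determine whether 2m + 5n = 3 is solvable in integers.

Step 1: Compute gcd(2, 5).
gcd(2, 5) = 1

Step 2: Check divisibility.
Does 1 divide 3? 3 = 1 x 3, so yes.

By the theorem on linear Diophantine equations, 2m + 5n = 3 has integer solutions if and only if gcd(2, 5) divides 3. Since 1 | 3, solutions exist.

Yes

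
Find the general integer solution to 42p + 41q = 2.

Step 1: Compute gcd(42, 41) = 1.
Since 1 divides 2, solutions exist.

Step 2: Find a particular solution using extended Euclidean algorithm.
We get p₀ = 2, q₀ = -2.
Check: 42*2 + 41*-2 = 2 = 2 ✓

Step 3: Write the general solution.
p = 2 + (41/1)t = 2 + 41t
q = -2 - (42/1)t = -2 - 42t
for any integer t.

p = 2 + 41t, q = -2 - 42t for integer t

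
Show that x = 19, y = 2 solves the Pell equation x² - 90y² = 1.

Compute x² = 19² = 361
Compute 90y² = 90·2² = 90·4 = 360
x² - 90y² = 361 - 360 = 1
Since this equals 1, (19, 2) is a solution.

Yes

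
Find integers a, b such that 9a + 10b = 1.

Step 1: Check solvability.
gcd(9, 10) = 1
Since 1 divides 1, solutions exist.

Step 2: Apply extended Euclidean algorithm to find gcd.
We find integers such that 9*x0 + 10*y0 = 1

Step 3: Scale the particular solution.
Multiply by 1/1 = 1:
a = -1, b = 1

Step 4: Verify.
9*(-1) + 10*(1) = 1 = 1 ✓

a = -1, b = 1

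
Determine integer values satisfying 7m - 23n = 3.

Step 1: Check solvability.
gcd(7, 23) = 1
Since 1 divides 3, solutions exist.

Step 2: Apply extended Euclidean algorithm to find gcd.
We find integers such that 7*x0 + 23*y0 = 1

Step 3: Scale the particular solution.
Multiply by 3/1 = 3:
m = 30, n = 9

Step 4: Verify.
7*(30) - 23*(9) = 3 = 3 ✓

m = 30, n = 9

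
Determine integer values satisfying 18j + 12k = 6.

Step 1: Check solvability.
gcd(18, 12) = 6
Since 6 divides 6, solutions exist.

Step 2: Apply extended Euclidean algorithm to find gcd.
We find integers such that 18*x0 + 12*y0 = 6

Step 3: Scale the particular solution.
Multiply by 6/6 = 1:
j = 1, k = -1

Step 4: Verify.
18*(1) + 12*(-1) = 6 = 6 ✓

j = 1, k = -1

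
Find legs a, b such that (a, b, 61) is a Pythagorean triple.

We need a² + b² = 61² = 3721.
Trying: 11² + 60² = 121 + 3600 = 3721 ✓

(11, 60, 61)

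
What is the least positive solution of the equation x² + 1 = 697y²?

We need x² = 697y² - 1. Try successive y:
y = 1: x² = 697·1² - 1 = 696, not a perfect square
y = 2: x² = 697·2² - 1 = 2787, not a perfect square
y = 3: x² = 697·3² - 1 = 6272, not a perfect square
...
y = 5: x² = 697·5² - 1 = 17424 = 132² ✓
Check: 132² - 697·5² = 17424 - 17425 = -1 ✓

x = 132, y = 5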